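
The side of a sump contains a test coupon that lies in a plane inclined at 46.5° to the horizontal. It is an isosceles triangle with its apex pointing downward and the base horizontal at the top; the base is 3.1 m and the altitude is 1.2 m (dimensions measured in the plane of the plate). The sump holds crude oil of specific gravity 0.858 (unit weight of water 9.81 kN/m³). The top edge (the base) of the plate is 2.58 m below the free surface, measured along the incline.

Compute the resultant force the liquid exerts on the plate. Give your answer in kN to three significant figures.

F ≈ 33.8 kN

γ = 0.858 × 9.81 = 8.41698 kN/m³.
Let θ = 46.5° be the plate's angle to the horizontal; measure y along the incline from where the plane meets the free surface. Vertical depth h = y·sinθ with sinθ = 0.725374.
With the apex down, the centroid sits h/3 = 1.2/3 = 0.4 m below the base (the top edge), so y_c = 2.58 + 0.4 = 2.98 m and h_c = 2.98 × 0.725374 = 2.16161 m.
A = ½ × 3.1 × 1.2 = 1.86 m².
Resultant F = γ·h_c·A = 8.41698 × 2.16161 × 1.86 = 33.8413 kN.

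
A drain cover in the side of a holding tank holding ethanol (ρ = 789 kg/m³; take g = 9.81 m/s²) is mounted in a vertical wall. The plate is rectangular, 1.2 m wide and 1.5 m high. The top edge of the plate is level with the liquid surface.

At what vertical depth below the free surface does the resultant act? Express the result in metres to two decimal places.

γ = ρg = 789 × 9.81 / 1000 = 7.74009 kN/m³.
The centroid lies 1.5/2 = 0.75 m below the top edge, so the centroid depth is h_c = 0.75 m.
A = 1.2 × 1.5 = 1.8 m².
Resultant F = γ·h_c·A = 7.74009 × 0.75 × 1.8 = 10.4491 kN.
I_c = b·h³/12 = 1.2 × 1.5³/12 = 0.3375 m⁴.
Centre of pressure: y_p = y_c + I_c/(y_c·A) = 0.75 + 0.3375/(0.75 × 1.8) = 0.75 + 0.25 = 1 m along the plane.

h_p = 1.00 m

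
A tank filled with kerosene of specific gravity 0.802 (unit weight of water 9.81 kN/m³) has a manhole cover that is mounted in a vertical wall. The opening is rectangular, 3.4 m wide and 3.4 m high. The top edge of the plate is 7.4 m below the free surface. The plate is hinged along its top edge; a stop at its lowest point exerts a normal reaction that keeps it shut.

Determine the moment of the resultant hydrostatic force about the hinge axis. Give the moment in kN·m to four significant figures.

γ = 0.802 × 9.81 = 7.86762 kN/m³.
The centroid lies 3.4/2 = 1.7 m below the top edge, so the centroid depth is h_c = 7.4 + 1.7 = 9.1 m.
A = 3.4 × 3.4 = 11.56 m².
Resultant F = γ·h_c·A = 7.86762 × 9.1 × 11.56 = 827.642 kN.
I_c = b·h³/12 = 3.4 × 3.4³/12 = 11.1361 m⁴.
Centre of pressure: y_p = y_c + I_c/(y_c·A) = 9.1 + 11.1361/(9.1 × 11.56) = 9.1 + 0.10586 = 9.20586 m along the plane.
The resultant acts 1.7 + 0.10586 = 1.80586 m (along the plate) below the hinge at the top edge, so the moment about the hinge is M = F × 1.80586 = 827.642 × 1.80586 = 1494.61 kN·m.

M ≈ 1495 kN·m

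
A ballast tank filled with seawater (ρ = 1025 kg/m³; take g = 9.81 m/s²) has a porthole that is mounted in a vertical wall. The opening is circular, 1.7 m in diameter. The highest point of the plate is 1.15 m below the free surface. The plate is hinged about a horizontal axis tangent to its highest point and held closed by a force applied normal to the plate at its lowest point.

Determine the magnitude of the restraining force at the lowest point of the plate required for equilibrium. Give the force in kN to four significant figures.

P ≈ 25.25 kN

γ = ρg = 1025 × 9.81 / 1000 = 10.05525 kN/m³.
The centroid is at the centre, 0.85 m below the top of the plate, so the centroid depth is h_c = 1.15 + 0.85 = 2 m.
A = π(0.85)² = 2.2698 m².
Resultant F = γ·h_c·A = 10.05525 × 2 × 2.2698 = 45.6468 kN.
I_c = πr⁴/4 = π × 0.85⁴/4 = 0.409983 m⁴.
Centre of pressure: y_p = y_c + I_c/(y_c·A) = 2 + 0.409983/(2 × 2.2698) = 2 + 0.0903126 = 2.09031 m along the plane.
The resultant acts 0.85 + 0.0903126 = 0.940313 m (along the plate) below the hinge at the top edge, so the moment about the hinge is M = F × 0.940313 = 45.6468 × 0.940313 = 42.9223 kN·m.
A normal force at the bottom, 1.7 m from the hinge, must supply this moment: P = 42.9223/1.7 = 25.2484 kN.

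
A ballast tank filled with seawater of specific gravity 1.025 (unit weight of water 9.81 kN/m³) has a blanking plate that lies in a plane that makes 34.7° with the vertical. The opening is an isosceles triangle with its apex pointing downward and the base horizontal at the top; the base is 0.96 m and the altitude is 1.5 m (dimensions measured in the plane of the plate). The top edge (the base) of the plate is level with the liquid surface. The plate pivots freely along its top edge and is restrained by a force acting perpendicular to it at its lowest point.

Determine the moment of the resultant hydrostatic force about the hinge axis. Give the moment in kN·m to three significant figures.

M ≈ 2.23 kN·m

γ = 1.025 × 9.81 = 10.05525 kN/m³.
The plate makes 34.7° with the vertical, i.e. θ = 90° − 34.7° = 55.3° to the horizontal. Measuring y along the incline from the free-surface line, vertical depth h = y·sinθ with sinθ = 0.822144.
With the apex down, the centroid sits h/3 = 1.5/3 = 0.5 m below the base (the top edge), so y_c = 0.5 m and h_c = 0.5 × 0.822144 = 0.411072 m.
A = ½ × 0.96 × 1.5 = 0.72 m².
Resultant F = γ·h_c·A = 10.05525 × 0.411072 × 0.72 = 2.97607 kN.
I_c = b·h³/36 = 0.96 × 1.5³/36 = 0.09 m⁴.
Centre of pressure: y_p = y_c + I_c/(y_c·A) = 0.5 + 0.09/(0.5 × 0.72) = 0.5 + 0.25 = 0.75 m along the plane.
The resultant acts 0.5 + 0.25 = 0.75 m (along the plate) below the hinge at the top edge, so the moment about the hinge is M = F × 0.75 = 2.97607 × 0.75 = 2.23205 kN·m.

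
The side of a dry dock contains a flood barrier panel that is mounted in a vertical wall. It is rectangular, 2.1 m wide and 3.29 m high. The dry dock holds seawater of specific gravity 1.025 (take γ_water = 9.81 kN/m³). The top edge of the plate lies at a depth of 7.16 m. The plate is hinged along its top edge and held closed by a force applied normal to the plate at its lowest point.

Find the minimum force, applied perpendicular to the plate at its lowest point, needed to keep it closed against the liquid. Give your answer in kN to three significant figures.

γ = 1.025 × 9.81 = 10.05525 kN/m³.
The centroid lies 3.29/2 = 1.645 m below the top edge, so the centroid depth is h_c = 7.16 + 1.645 = 8.805 m.
A = 2.1 × 3.29 = 6.909 m².
Resultant F = γ·h_c·A = 10.05525 × 8.805 × 6.909 = 611.699 kN.
I_c = b·h³/12 = 2.1 × 3.29³/12 = 6.23198 m⁴.
Centre of pressure: y_p = y_c + I_c/(y_c·A) = 8.805 + 6.23198/(8.805 × 6.909) = 8.805 + 0.102443 = 8.90744 m along the plane.
The resultant acts 1.645 + 0.102443 = 1.74744 m (along the plate) below the hinge at the top edge, so the moment about the hinge is M = F × 1.74744 = 611.699 × 1.74744 = 1068.91 kN·m.
A normal force at the bottom, 3.29 m from the hinge, must supply this moment: P = 1068.91/3.29 = 324.897 kN.

P ≈ 325 kN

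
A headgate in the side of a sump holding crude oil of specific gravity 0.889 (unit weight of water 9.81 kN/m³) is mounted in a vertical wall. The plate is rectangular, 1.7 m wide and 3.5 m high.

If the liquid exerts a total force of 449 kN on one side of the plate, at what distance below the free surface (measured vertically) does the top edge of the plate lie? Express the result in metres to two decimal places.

γ = 0.889 × 9.81 = 8.72109 kN/m³.
A = 1.7 × 3.5 = 5.95 m².
From F = γ·h_c·A, the centroid depth is h_c = 449/(8.72109 × 5.95) = 8.65284 m.
The centroid lies 3.5/2 = 1.75 m below the top edge, so the top edge sits at h_top = 8.65284 − 1.75 = 6.90284 m below the surface.

d_top ≈ 6.90 m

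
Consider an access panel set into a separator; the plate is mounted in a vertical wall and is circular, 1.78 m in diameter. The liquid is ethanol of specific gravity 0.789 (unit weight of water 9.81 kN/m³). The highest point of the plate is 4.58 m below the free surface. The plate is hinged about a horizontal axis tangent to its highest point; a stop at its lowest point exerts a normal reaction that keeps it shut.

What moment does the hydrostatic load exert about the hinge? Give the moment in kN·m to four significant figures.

M ≈ 97.58 kN·m

γ = 0.789 × 9.81 = 7.74009 kN/m³.
The centroid is at the centre, 0.89 m below the top of the plate, so the centroid depth is h_c = 4.58 + 0.89 = 5.47 m.
A = π(0.89)² = 2.48846 m².
Resultant F = γ·h_c·A = 7.74009 × 5.47 × 2.48846 = 105.357 kN.
I_c = πr⁴/4 = π × 0.89⁴/4 = 0.492776 m⁴.
Centre of pressure: y_p = y_c + I_c/(y_c·A) = 5.47 + 0.492776/(5.47 × 2.48846) = 5.47 + 0.0362019 = 5.5062 m along the plane.
The resultant acts 0.89 + 0.0362019 = 0.926202 m (along the plate) below the hinge at the top edge, so the moment about the hinge is M = F × 0.926202 = 105.357 × 0.926202 = 97.5819 kN·m.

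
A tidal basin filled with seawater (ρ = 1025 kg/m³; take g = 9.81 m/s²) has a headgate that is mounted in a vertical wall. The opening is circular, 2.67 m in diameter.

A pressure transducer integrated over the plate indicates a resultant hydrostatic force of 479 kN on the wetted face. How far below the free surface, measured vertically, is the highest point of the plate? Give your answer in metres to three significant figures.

γ = ρg = 1025 × 9.81 / 1000 = 10.05525 kN/m³.
A = π(1.335)² = 5.59902 m².
From F = γ·h_c·A, the centroid depth is h_c = 479/(10.05525 × 5.59902) = 8.50806 m.
The centroid is at the centre, 1.335 m below the top of the plate, so the highest point sits at h_top = 8.50806 − 1.335 = 7.17306 m below the surface.

d_top ≈ 7.17 m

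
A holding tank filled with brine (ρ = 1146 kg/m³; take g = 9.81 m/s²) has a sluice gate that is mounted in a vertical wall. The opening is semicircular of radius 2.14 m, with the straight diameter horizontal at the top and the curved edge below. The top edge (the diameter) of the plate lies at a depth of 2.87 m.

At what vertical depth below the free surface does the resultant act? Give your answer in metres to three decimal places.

γ = ρg = 1146 × 9.81 / 1000 = 11.24226 kN/m³.
The centroid of a semicircle lies 4r/(3π) = 0.908244 m from the diameter, here below the top edge, so the centroid depth is h_c = 2.87 + 0.908244 = 3.77824 m.
A = πr²/2 = π × 2.14²/2 = 7.19362 m².
Resultant F = γ·h_c·A = 11.24226 × 3.77824 × 7.19362 = 305.556 kN.
I_c = (π/8 − 8/(9π))·r⁴ = 0.109757 × 2.14⁴ = 2.3019 m⁴.
Centre of pressure: y_p = y_c + I_c/(y_c·A) = 3.77824 + 2.3019/(3.77824 × 7.19362) = 3.77824 + 0.0846934 = 3.86293 m along the plane.

h_p = 3.863 m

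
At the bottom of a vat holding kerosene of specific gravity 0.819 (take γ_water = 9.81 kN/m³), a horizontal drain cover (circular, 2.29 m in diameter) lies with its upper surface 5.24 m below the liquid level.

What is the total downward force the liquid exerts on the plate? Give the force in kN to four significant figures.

F ≈ 173.4 kN

γ = 0.819 × 9.81 = 8.03439 kN/m³.
The plate is horizontal, so pressure is uniform at p = γ·h = 8.03439 × 5.24 = 42.1002 kN/m².
A = π(1.145)² = 4.11871 m².
F = p·A = 42.1002 × 4.11871 = 173.399 kN.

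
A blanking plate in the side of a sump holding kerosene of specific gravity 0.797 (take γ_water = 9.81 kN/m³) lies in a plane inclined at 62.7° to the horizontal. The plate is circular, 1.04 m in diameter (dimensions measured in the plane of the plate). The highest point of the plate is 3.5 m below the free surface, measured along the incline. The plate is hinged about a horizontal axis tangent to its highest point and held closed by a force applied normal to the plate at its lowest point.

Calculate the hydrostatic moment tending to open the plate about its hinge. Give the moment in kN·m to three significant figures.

M ≈ 12.7 kN·m

γ = 0.797 × 9.81 = 7.81857 kN/m³.
Let θ = 62.7° be the plate's angle to the horizontal; measure y along the incline from where the plane meets the free surface. Vertical depth h = y·sinθ with sinθ = 0.888617.
The centroid is at the centre, 0.52 m below the top of the plate, so y_c = 3.5 + 0.52 = 4.02 m and h_c = 4.02 × 0.888617 = 3.57224 m.
A = π(0.52)² = 0.849487 m².
Resultant F = γ·h_c·A = 7.81857 × 3.57224 × 0.849487 = 23.726 kN.
I_c = πr⁴/4 = π × 0.52⁴/4 = 0.0574253 m⁴.
Centre of pressure: y_p = y_c + I_c/(y_c·A) = 4.02 + 0.0574253/(4.02 × 0.849487) = 4.02 + 0.0168159 = 4.03682 m along the plane.
The resultant acts 0.52 + 0.0168159 = 0.536816 m (along the plate) below the hinge at the top edge, so the moment about the hinge is M = F × 0.536816 = 23.726 × 0.536816 = 12.7365 kN·m.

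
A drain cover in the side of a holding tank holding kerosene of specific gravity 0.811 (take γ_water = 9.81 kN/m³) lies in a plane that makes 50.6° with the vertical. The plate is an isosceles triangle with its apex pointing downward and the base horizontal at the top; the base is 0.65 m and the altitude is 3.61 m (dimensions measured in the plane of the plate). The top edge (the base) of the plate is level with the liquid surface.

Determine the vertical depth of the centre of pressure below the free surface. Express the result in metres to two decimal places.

γ = 0.811 × 9.81 = 7.95591 kN/m³.
The plate makes 50.6° with the vertical, i.e. θ = 90° − 50.6° = 39.4° to the horizontal. Measuring y along the incline from the free-surface line, vertical depth h = y·sinθ with sinθ = 0.634731.
With the apex down, the centroid sits h/3 = 3.61/3 = 1.20333 m below the base (the top edge), so y_c = 1.20333 m and h_c = 1.20333 × 0.634731 = 0.763791 m.
A = ½ × 0.65 × 3.61 = 1.17325 m².
Resultant F = γ·h_c·A = 7.95591 × 0.763791 × 1.17325 = 7.12943 kN.
I_c = b·h³/36 = 0.65 × 3.61³/36 = 0.84944 m⁴.
Centre of pressure: y_p = y_c + I_c/(y_c·A) = 1.20333 + 0.84944/(1.20333 × 1.17325) = 1.20333 + 0.601669 = 1.805 m along the plane.
Vertically, h_p = y_p·sinθ = 1.805 × 0.634731 = 1.14569 m.

h_p = 1.15 m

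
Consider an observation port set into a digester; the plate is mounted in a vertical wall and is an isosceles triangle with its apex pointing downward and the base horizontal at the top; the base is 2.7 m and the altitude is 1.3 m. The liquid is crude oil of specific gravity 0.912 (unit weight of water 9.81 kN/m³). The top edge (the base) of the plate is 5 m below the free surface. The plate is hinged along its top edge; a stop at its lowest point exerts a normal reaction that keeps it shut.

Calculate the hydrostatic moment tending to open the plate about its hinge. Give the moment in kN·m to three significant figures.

γ = 0.912 × 9.81 = 8.94672 kN/m³.
With the apex down, the centroid sits h/3 = 1.3/3 = 0.433333 m below the base (the top edge), so the centroid depth is h_c = 5 + 0.433333 = 5.43333 m.
A = ½ × 2.7 × 1.3 = 1.755 m².
Resultant F = γ·h_c·A = 8.94672 × 5.43333 × 1.755 = 85.3114 kN.
I_c = b·h³/36 = 2.7 × 1.3³/36 = 0.164775 m⁴.
Centre of pressure: y_p = y_c + I_c/(y_c·A) = 5.43333 + 0.164775/(5.43333 × 1.755) = 5.43333 + 0.0172802 = 5.45061 m along the plane.
The resultant acts 0.433333 + 0.0172802 = 0.450613 m (along the plate) below the hinge at the top edge, so the moment about the hinge is M = F × 0.450613 = 85.3114 × 0.450613 = 38.4424 kN·m.

M ≈ 38.4 kN·m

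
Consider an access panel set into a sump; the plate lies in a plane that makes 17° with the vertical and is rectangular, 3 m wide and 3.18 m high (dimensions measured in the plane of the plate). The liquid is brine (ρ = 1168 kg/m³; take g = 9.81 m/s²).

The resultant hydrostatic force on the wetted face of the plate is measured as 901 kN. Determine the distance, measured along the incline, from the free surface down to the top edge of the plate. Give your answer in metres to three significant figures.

y_top ≈ 7.03 m

γ = ρg = 1168 × 9.81 / 1000 = 11.45808 kN/m³.
A = 3 × 3.18 = 9.54 m².
From F = γ·h_c·A, the centroid depth is h_c = 901/(11.45808 × 9.54) = 8.24261 m.
The plate makes 17° with the vertical, i.e. θ = 90° − 17° = 73° to the horizontal. Measuring y along the incline from the free-surface line, vertical depth h = y·sinθ with sinθ = 0.956305.
Along the incline, y_c = h_c/sinθ = 8.24261/0.956305 = 8.61923 m.
The centroid lies 3.18/2 = 1.59 m below the top edge, so the top edge sits at y_top = 8.61923 − 1.59 = 7.02923 m along the incline.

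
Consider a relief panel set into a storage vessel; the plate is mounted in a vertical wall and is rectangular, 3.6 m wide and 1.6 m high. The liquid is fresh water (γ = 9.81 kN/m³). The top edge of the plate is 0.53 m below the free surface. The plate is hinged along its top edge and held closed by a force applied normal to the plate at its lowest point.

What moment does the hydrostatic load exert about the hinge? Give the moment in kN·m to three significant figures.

γ = 9.81 kN/m³.
The centroid lies 1.6/2 = 0.8 m below the top edge, so the centroid depth is h_c = 0.53 + 0.8 = 1.33 m.
A = 3.6 × 1.6 = 5.76 m².
Resultant F = γ·h_c·A = 9.81 × 1.33 × 5.76 = 75.1524 kN.
I_c = b·h³/12 = 3.6 × 1.6³/12 = 1.2288 m⁴.
Centre of pressure: y_p = y_c + I_c/(y_c·A) = 1.33 + 1.2288/(1.33 × 5.76) = 1.33 + 0.160401 = 1.4904 m along the plane.
The resultant acts 0.8 + 0.160401 = 0.960401 m (along the plate) below the hinge at the top edge, so the moment about the hinge is M = F × 0.960401 = 75.1524 × 0.960401 = 72.1764 kN·m.

M ≈ 72.2 kN·m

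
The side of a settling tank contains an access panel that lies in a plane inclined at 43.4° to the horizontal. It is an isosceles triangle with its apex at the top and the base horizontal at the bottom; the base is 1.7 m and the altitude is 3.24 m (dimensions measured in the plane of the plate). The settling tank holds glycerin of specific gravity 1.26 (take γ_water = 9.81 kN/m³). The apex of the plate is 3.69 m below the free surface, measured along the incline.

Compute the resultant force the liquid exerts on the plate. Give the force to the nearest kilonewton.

F ≈ 137 kN

γ = 1.26 × 9.81 = 12.3606 kN/m³.
Let θ = 43.4° be the plate's angle to the horizontal; measure y along the incline from where the plane meets the free surface. Vertical depth h = y·sinθ with sinθ = 0.687088.
With the apex up, the centroid sits 2h/3 = 2 × 3.24/3 = 2.16 m below the apex, so y_c = 3.69 + 2.16 = 5.85 m and h_c = 5.85 × 0.687088 = 4.01946 m.
A = ½ × 1.7 × 3.24 = 2.754 m².
Resultant F = γ·h_c·A = 12.3606 × 4.01946 × 2.754 = 136.827 kN.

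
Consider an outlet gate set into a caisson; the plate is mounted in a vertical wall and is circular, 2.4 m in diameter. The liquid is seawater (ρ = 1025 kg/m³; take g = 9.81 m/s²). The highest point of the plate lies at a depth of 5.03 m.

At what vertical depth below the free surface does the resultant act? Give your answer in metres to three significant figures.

γ = ρg = 1025 × 9.81 / 1000 = 10.05525 kN/m³.
The centroid is at the centre, 1.2 m below the top of the plate, so the centroid depth is h_c = 5.03 + 1.2 = 6.23 m.
A = π(1.2)² = 4.52389 m².
Resultant F = γ·h_c·A = 10.05525 × 6.23 × 4.52389 = 283.396 kN.
I_c = πr⁴/4 = π × 1.2⁴/4 = 1.6286 m⁴.
Centre of pressure: y_p = y_c + I_c/(y_c·A) = 6.23 + 1.6286/(6.23 × 4.52389) = 6.23 + 0.0577849 = 6.28778 m along the plane.

h_p = 6.29 m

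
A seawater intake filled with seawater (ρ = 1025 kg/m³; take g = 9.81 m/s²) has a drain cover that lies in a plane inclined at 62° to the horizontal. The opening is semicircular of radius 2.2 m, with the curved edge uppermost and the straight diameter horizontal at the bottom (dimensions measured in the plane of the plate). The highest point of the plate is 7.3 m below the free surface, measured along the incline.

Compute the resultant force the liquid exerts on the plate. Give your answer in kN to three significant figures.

F ≈ 578 kN

γ = ρg = 1025 × 9.81 / 1000 = 10.05525 kN/m³.
Let θ = 62° be the plate's angle to the horizontal; measure y along the incline from where the plane meets the free surface. Vertical depth h = y·sinθ with sinθ = 0.882948.
The centroid lies 4r/(3π) = 0.933709 m above the diameter, so r − 4r/(3π) = 2.2 − 0.933709 = 1.26629 m below the topmost point, so y_c = 7.3 + 1.26629 = 8.56629 m and h_c = 8.56629 × 0.882948 = 7.56359 m.
A = πr²/2 = π × 2.2²/2 = 7.60265 m².
Resultant F = γ·h_c·A = 10.05525 × 7.56359 × 7.60265 = 578.21 kN.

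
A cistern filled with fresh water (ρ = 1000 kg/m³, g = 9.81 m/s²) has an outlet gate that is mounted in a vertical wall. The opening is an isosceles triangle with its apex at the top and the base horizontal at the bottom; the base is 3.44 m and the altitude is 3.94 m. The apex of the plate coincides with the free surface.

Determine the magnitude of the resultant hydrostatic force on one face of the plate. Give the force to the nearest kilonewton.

F ≈ 175 kN

γ = ρg = 1000 × 9.81 = 9810 N/m³ = 9.81 kN/m³.
With the apex up, the centroid sits 2h/3 = 2 × 3.94/3 = 2.62667 m below the apex, so the centroid depth is h_c = 2.62667 m.
A = ½ × 3.44 × 3.94 = 6.7768 m².
Resultant F = γ·h_c·A = 9.81 × 2.62667 × 6.7768 = 174.622 kN.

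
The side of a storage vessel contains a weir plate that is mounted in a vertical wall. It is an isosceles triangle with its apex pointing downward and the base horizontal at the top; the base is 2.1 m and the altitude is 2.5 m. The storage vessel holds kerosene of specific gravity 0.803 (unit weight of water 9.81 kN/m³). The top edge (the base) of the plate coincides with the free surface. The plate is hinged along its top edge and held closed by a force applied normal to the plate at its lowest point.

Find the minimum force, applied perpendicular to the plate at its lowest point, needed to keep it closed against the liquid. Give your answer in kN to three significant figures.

P ≈ 8.62 kN

γ = 0.803 × 9.81 = 7.87743 kN/m³.
With the apex down, the centroid sits h/3 = 2.5/3 = 0.833333 m below the base (the top edge), so the centroid depth is h_c = 0.833333 m.
A = ½ × 2.1 × 2.5 = 2.625 m².
Resultant F = γ·h_c·A = 7.87743 × 0.833333 × 2.625 = 17.2319 kN.
I_c = b·h³/36 = 2.1 × 2.5³/36 = 0.911458 m⁴.
Centre of pressure: y_p = y_c + I_c/(y_c·A) = 0.833333 + 0.911458/(0.833333 × 2.625) = 0.833333 + 0.416667 = 1.25 m along the plane.
The resultant acts 0.833333 + 0.416667 = 1.25 m (along the plate) below the hinge at the top edge, so the moment about the hinge is M = F × 1.25 = 17.2319 × 1.25 = 21.5399 kN·m.
A normal force at the bottom, 2.5 m from the hinge, must supply this moment: P = 21.5399/2.5 = 8.61596 kN.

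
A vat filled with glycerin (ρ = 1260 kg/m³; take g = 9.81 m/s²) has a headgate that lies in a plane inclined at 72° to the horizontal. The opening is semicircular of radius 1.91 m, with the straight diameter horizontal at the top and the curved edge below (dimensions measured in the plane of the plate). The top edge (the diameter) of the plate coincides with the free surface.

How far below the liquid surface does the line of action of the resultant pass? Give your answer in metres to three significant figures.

h_p = 1.07 m

γ = ρg = 1260 × 9.81 / 1000 = 12.3606 kN/m³.
Let θ = 72° be the plate's angle to the horizontal; measure y along the incline from where the plane meets the free surface. Vertical depth h = y·sinθ with sinθ = 0.951057.
The centroid of a semicircle lies 4r/(3π) = 0.810629 m from the diameter, here below the top edge, so y_c = 0.810629 m and h_c = 0.810629 × 0.951057 = 0.770954 m.
A = πr²/2 = π × 1.91²/2 = 5.73042 m².
Resultant F = γ·h_c·A = 12.3606 × 0.770954 × 5.73042 = 54.6078 kN.
I_c = (π/8 − 8/(9π))·r⁴ = 0.109757 × 1.91⁴ = 1.46072 m⁴.
Centre of pressure: y_p = y_c + I_c/(y_c·A) = 0.810629 + 1.46072/(0.810629 × 5.73042) = 0.810629 + 0.314455 = 1.12508 m along the plane.
Vertically, h_p = y_p·sinθ = 1.12508 × 0.951057 = 1.07002 m.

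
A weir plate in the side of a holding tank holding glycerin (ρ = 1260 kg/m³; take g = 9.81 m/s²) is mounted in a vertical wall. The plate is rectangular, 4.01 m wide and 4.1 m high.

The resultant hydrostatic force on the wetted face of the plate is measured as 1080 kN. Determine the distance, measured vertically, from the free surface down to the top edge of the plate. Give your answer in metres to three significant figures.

γ = ρg = 1260 × 9.81 / 1000 = 12.3606 kN/m³.
A = 4.01 × 4.1 = 16.441 m².
From F = γ·h_c·A, the centroid depth is h_c = 1080/(12.3606 × 16.441) = 5.31442 m.
The centroid lies 4.1/2 = 2.05 m below the top edge, so the top edge sits at h_top = 5.31442 − 2.05 = 3.26442 m below the surface.

d_top ≈ 3.26 m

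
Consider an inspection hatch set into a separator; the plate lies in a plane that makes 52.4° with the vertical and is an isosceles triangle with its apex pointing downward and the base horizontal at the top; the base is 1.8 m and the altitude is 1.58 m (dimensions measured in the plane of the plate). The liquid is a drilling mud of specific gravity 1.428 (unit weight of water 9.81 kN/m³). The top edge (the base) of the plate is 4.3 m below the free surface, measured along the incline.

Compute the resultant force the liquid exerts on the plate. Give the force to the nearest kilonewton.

γ = 1.428 × 9.81 = 14.00868 kN/m³.
The plate makes 52.4° with the vertical, i.e. θ = 90° − 52.4° = 37.6° to the horizontal. Measuring y along the incline from the free-surface line, vertical depth h = y·sinθ with sinθ = 0.610145.
With the apex down, the centroid sits h/3 = 1.58/3 = 0.526667 m below the base (the top edge), so y_c = 4.3 + 0.526667 = 4.82667 m and h_c = 4.82667 × 0.610145 = 2.94497 m.
A = ½ × 1.8 × 1.58 = 1.422 m².
Resultant F = γ·h_c·A = 14.00868 × 2.94497 × 1.422 = 58.6648 kN.

F ≈ 59 kN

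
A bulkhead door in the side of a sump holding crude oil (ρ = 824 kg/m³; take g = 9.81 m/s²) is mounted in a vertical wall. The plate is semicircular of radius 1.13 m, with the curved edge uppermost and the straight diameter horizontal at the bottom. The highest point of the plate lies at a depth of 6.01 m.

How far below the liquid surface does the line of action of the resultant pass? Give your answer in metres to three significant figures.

γ = ρg = 824 × 9.81 / 1000 = 8.08344 kN/m³.
The centroid lies 4r/(3π) = 0.479587 m above the diameter, so r − 4r/(3π) = 1.13 − 0.479587 = 0.650413 m below the topmost point, so the centroid depth is h_c = 6.01 + 0.650413 = 6.66041 m.
A = πr²/2 = π × 1.13²/2 = 2.00575 m².
Resultant F = γ·h_c·A = 8.08344 × 6.66041 × 2.00575 = 107.988 kN.
I_c = (π/8 − 8/(9π))·r⁴ = 0.109757 × 1.13⁴ = 0.178956 m⁴.
Centre of pressure: y_p = y_c + I_c/(y_c·A) = 6.66041 + 0.178956/(6.66041 × 2.00575) = 6.66041 + 0.0133958 = 6.67381 m along the plane.

h_p = 6.67 m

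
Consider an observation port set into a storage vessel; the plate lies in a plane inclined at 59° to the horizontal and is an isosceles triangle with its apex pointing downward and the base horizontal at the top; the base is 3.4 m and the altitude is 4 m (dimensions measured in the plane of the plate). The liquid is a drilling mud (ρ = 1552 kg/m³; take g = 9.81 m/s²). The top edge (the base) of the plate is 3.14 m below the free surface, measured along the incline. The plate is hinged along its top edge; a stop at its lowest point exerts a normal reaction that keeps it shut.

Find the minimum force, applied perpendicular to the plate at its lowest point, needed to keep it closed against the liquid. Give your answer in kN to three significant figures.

γ = ρg = 1552 × 9.81 / 1000 = 15.22512 kN/m³.
Let θ = 59° be the plate's angle to the horizontal; measure y along the incline from where the plane meets the free surface. Vertical depth h = y·sinθ with sinθ = 0.857167.
With the apex down, the centroid sits h/3 = 4/3 = 1.33333 m below the base (the top edge), so y_c = 3.14 + 1.33333 = 4.47333 m and h_c = 4.47333 × 0.857167 = 3.83439 m.
A = ½ × 3.4 × 4 = 6.8 m².
Resultant F = γ·h_c·A = 15.22512 × 3.83439 × 6.8 = 396.978 kN.
I_c = b·h³/36 = 3.4 × 4³/36 = 6.04444 m⁴.
Centre of pressure: y_p = y_c + I_c/(y_c·A) = 4.47333 + 6.04444/(4.47333 × 6.8) = 4.47333 + 0.198708 = 4.67204 m along the plane.
The resultant acts 1.33333 + 0.198708 = 1.53204 m (along the plate) below the hinge at the top edge, so the moment about the hinge is M = F × 1.53204 = 396.978 × 1.53204 = 608.186 kN·m.
A normal force at the bottom, 4 m from the hinge, must supply this moment: P = 608.186/4 = 152.047 kN.

P ≈ 152 kN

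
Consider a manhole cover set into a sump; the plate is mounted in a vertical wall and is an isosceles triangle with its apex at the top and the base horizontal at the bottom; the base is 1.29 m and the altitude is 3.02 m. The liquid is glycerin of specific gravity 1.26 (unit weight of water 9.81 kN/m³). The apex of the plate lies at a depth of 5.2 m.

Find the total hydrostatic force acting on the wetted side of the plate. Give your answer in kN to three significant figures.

F ≈ 174 kN

γ = 1.26 × 9.81 = 12.3606 kN/m³.
With the apex up, the centroid sits 2h/3 = 2 × 3.02/3 = 2.01333 m below the apex, so the centroid depth is h_c = 5.2 + 2.01333 = 7.21333 m.
A = ½ × 1.29 × 3.02 = 1.9479 m².
Resultant F = γ·h_c·A = 12.3606 × 7.21333 × 1.9479 = 173.677 kN.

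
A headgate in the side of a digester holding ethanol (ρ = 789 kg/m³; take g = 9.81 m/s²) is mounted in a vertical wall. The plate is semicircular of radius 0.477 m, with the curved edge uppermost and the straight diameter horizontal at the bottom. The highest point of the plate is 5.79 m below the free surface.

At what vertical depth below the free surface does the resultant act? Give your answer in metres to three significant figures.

h_p = 6.07 m

γ = ρg = 789 × 9.81 / 1000 = 7.74009 kN/m³.
The centroid lies 4r/(3π) = 0.202445 m above the diameter, so r − 4r/(3π) = 0.477 − 0.202445 = 0.274555 m below the topmost point, so the centroid depth is h_c = 5.79 + 0.274555 = 6.06456 m.
A = πr²/2 = π × 0.477²/2 = 0.357402 m².
Resultant F = γ·h_c·A = 7.74009 × 6.06456 × 0.357402 = 16.7765 kN.
I_c = (π/8 − 8/(9π))·r⁴ = 0.109757 × 0.477⁴ = 0.00568206 m⁴.
Centre of pressure: y_p = y_c + I_c/(y_c·A) = 6.06456 + 0.00568206/(6.06456 × 0.357402) = 6.06456 + 0.0026215 = 6.06718 m along the plane.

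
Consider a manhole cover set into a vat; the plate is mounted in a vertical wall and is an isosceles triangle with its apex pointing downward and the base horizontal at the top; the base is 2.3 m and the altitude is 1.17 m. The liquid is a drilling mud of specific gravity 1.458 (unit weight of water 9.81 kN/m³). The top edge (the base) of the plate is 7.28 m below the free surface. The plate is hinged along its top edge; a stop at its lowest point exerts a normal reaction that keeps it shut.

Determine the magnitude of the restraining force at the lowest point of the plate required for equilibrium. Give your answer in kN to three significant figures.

γ = 1.458 × 9.81 = 14.30298 kN/m³.
With the apex down, the centroid sits h/3 = 1.17/3 = 0.39 m below the base (the top edge), so the centroid depth is h_c = 7.28 + 0.39 = 7.67 m.
A = ½ × 2.3 × 1.17 = 1.3455 m².
Resultant F = γ·h_c·A = 14.30298 × 7.67 × 1.3455 = 147.607 kN.
I_c = b·h³/36 = 2.3 × 1.17³/36 = 0.102325 m⁴.
Centre of pressure: y_p = y_c + I_c/(y_c·A) = 7.67 + 0.102325/(7.67 × 1.3455) = 7.67 + 0.00991523 = 7.67992 m along the plane.
The resultant acts 0.39 + 0.00991523 = 0.399915 m (along the plate) below the hinge at the top edge, so the moment about the hinge is M = F × 0.399915 = 147.607 × 0.399915 = 59.0303 kN·m.
A normal force at the bottom, 1.17 m from the hinge, must supply this moment: P = 59.0303/1.17 = 50.4532 kN.

P ≈ 50.5 kN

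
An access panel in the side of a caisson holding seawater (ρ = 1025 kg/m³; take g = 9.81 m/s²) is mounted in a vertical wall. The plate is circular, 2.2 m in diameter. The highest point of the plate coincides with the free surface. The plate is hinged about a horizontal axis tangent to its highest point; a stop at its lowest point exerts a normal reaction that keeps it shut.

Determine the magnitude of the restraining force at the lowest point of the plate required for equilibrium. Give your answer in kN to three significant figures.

P ≈ 26.3 kN

γ = ρg = 1025 × 9.81 / 1000 = 10.05525 kN/m³.
The centroid is at the centre, 1.1 m below the top of the plate, so the centroid depth is h_c = 1.1 m.
A = π(1.1)² = 3.80133 m².
Resultant F = γ·h_c·A = 10.05525 × 1.1 × 3.80133 = 42.0457 kN.
I_c = πr⁴/4 = π × 1.1⁴/4 = 1.1499 m⁴.
Centre of pressure: y_p = y_c + I_c/(y_c·A) = 1.1 + 1.1499/(1.1 × 3.80133) = 1.1 + 0.274999 = 1.375 m along the plane.
The resultant acts 1.1 + 0.274999 = 1.375 m (along the plate) below the hinge at the top edge, so the moment about the hinge is M = F × 1.375 = 42.0457 × 1.375 = 57.8128 kN·m.
A normal force at the bottom, 2.2 m from the hinge, must supply this moment: P = 57.8128/2.2 = 26.2785 kN.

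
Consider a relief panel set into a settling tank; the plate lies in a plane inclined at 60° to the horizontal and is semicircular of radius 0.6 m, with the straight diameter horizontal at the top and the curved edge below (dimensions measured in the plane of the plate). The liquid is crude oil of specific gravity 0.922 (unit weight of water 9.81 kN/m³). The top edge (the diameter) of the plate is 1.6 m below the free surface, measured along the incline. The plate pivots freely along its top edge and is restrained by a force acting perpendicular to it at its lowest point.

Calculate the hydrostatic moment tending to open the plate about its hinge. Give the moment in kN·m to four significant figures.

M ≈ 2.203 kN·m

γ = 0.922 × 9.81 = 9.04482 kN/m³.
Let θ = 60° be the plate's angle to the horizontal; measure y along the incline from where the plane meets the free surface. Vertical depth h = y·sinθ with sinθ = 0.866025.
The centroid of a semicircle lies 4r/(3π) = 0.254648 m from the diameter, here below the top edge, so y_c = 1.6 + 0.254648 = 1.85465 m and h_c = 1.85465 × 0.866025 = 1.60617 m.
A = πr²/2 = π × 0.6²/2 = 0.565487 m².
Resultant F = γ·h_c·A = 9.04482 × 1.60617 × 0.565487 = 8.21512 kN.
I_c = (π/8 − 8/(9π))·r⁴ = 0.109757 × 0.6⁴ = 0.0142245 m⁴.
Centre of pressure: y_p = y_c + I_c/(y_c·A) = 1.85465 + 0.0142245/(1.85465 × 0.565487) = 1.85465 + 0.0135629 = 1.86821 m along the plane.
The resultant acts 0.254648 + 0.0135629 = 0.268211 m (along the plate) below the hinge at the top edge, so the moment about the hinge is M = F × 0.268211 = 8.21512 × 0.268211 = 2.20339 kN·m.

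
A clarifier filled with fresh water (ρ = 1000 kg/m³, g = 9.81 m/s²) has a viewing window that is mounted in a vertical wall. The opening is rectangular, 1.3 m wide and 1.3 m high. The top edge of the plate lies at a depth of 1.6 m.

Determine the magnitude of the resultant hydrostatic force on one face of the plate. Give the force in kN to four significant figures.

F ≈ 37.30 kN

γ = ρg = 1000 × 9.81 = 9810 N/m³ = 9.81 kN/m³.
The centroid lies 1.3/2 = 0.65 m below the top edge, so the centroid depth is h_c = 1.6 + 0.65 = 2.25 m.
A = 1.3 × 1.3 = 1.69 m².
Resultant F = γ·h_c·A = 9.81 × 2.25 × 1.69 = 37.3025 kN.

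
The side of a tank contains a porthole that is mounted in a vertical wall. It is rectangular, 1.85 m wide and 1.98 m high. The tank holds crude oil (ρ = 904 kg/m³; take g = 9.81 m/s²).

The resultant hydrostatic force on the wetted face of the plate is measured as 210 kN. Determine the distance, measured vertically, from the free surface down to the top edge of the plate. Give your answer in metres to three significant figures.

d_top ≈ 5.47 m

γ = ρg = 904 × 9.81 / 1000 = 8.86824 kN/m³.
A = 1.85 × 1.98 = 3.663 m².
From F = γ·h_c·A, the centroid depth is h_c = 210/(8.86824 × 3.663) = 6.46465 m.
The centroid lies 1.98/2 = 0.99 m below the top edge, so the top edge sits at h_top = 6.46465 − 0.99 = 5.47465 m below the surface.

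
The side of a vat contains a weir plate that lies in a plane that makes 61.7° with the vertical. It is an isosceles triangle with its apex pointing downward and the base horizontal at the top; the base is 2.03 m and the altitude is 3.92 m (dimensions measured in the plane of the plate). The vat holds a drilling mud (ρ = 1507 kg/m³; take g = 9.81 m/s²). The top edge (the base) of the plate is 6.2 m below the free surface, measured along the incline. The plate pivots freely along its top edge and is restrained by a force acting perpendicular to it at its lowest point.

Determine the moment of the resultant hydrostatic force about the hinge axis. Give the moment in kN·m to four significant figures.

γ = ρg = 1507 × 9.81 / 1000 = 14.78367 kN/m³.
The plate makes 61.7° with the vertical, i.e. θ = 90° − 61.7° = 28.3° to the horizontal. Measuring y along the incline from the free-surface line, vertical depth h = y·sinθ with sinθ = 0.474088.
With the apex down, the centroid sits h/3 = 3.92/3 = 1.30667 m below the base (the top edge), so y_c = 6.2 + 1.30667 = 7.50667 m and h_c = 7.50667 × 0.474088 = 3.55882 m.
A = ½ × 2.03 × 3.92 = 3.9788 m².
Resultant F = γ·h_c·A = 14.78367 × 3.55882 × 3.9788 = 209.334 kN.
I_c = b·h³/36 = 2.03 × 3.92³/36 = 3.39666 m⁴.
Centre of pressure: y_p = y_c + I_c/(y_c·A) = 7.50667 + 3.39666/(7.50667 × 3.9788) = 7.50667 + 0.113724 = 7.62039 m along the plane.
The resultant acts 1.30667 + 0.113724 = 1.42039 m (along the plate) below the hinge at the top edge, so the moment about the hinge is M = F × 1.42039 = 209.334 × 1.42039 = 297.336 kN·m.

M ≈ 297.3 kN·m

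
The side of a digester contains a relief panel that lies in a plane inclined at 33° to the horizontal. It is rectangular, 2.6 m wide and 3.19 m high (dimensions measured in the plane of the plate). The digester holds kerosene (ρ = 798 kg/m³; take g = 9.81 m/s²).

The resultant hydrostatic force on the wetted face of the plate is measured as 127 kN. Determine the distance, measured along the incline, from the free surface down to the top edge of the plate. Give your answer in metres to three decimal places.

γ = ρg = 798 × 9.81 / 1000 = 7.82838 kN/m³.
A = 2.6 × 3.19 = 8.294 m².
From F = γ·h_c·A, the centroid depth is h_c = 127/(7.82838 × 8.294) = 1.956 m.
Let θ = 33° be the plate's angle to the horizontal; measure y along the incline from where the plane meets the free surface. Vertical depth h = y·sinθ with sinθ = 0.544639.
Along the incline, y_c = h_c/sinθ = 1.956/0.544639 = 3.59137 m.
The centroid lies 3.19/2 = 1.595 m below the top edge, so the top edge sits at y_top = 3.59137 − 1.595 = 1.99637 m along the incline.

y_top ≈ 1.996 m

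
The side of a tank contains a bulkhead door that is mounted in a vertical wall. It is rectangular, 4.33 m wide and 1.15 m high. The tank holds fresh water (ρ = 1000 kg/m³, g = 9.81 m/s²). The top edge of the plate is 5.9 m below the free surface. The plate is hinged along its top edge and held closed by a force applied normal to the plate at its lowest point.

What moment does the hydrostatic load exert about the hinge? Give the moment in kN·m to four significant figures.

γ = ρg = 1000 × 9.81 = 9810 N/m³ = 9.81 kN/m³.
The centroid lies 1.15/2 = 0.575 m below the top edge, so the centroid depth is h_c = 5.9 + 0.575 = 6.475 m.
A = 4.33 × 1.15 = 4.9795 m².
Resultant F = γ·h_c·A = 9.81 × 6.475 × 4.9795 = 316.297 kN.
I_c = b·h³/12 = 4.33 × 1.15³/12 = 0.548782 m⁴.
Centre of pressure: y_p = y_c + I_c/(y_c·A) = 6.475 + 0.548782/(6.475 × 4.9795) = 6.475 + 0.0170206 = 6.49202 m along the plane.
The resultant acts 0.575 + 0.0170206 = 0.592021 m (along the plate) below the hinge at the top edge, so the moment about the hinge is M = F × 0.592021 = 316.297 × 0.592021 = 187.254 kN·m.

M ≈ 187.3 kN·m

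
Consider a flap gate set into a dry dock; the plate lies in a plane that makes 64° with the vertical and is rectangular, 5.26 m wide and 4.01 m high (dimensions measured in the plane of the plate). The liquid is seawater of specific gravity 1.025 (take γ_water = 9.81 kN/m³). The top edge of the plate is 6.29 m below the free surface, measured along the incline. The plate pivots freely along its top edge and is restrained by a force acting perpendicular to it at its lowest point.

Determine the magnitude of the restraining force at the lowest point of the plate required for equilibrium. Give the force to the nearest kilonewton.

P ≈ 417 kN

γ = 1.025 × 9.81 = 10.05525 kN/m³.
The plate makes 64° with the vertical, i.e. θ = 90° − 64° = 26° to the horizontal. Measuring y along the incline from the free-surface line, vertical depth h = y·sinθ with sinθ = 0.438371.
The centroid lies 4.01/2 = 2.005 m below the top edge, so y_c = 6.29 + 2.005 = 8.295 m and h_c = 8.295 × 0.438371 = 3.63629 m.
A = 5.26 × 4.01 = 21.0926 m².
Resultant F = γ·h_c·A = 10.05525 × 3.63629 × 21.0926 = 771.226 kN.
I_c = b·h³/12 = 5.26 × 4.01³/12 = 28.2643 m⁴.
Centre of pressure: y_p = y_c + I_c/(y_c·A) = 8.295 + 28.2643/(8.295 × 21.0926) = 8.295 + 0.161544 = 8.45654 m along the plane.
The resultant acts 2.005 + 0.161544 = 2.16654 m (along the plate) below the hinge at the top edge, so the moment about the hinge is M = F × 2.16654 = 771.226 × 2.16654 = 1670.89 kN·m.
A normal force at the bottom, 4.01 m from the hinge, must supply this moment: P = 1670.89/4.01 = 416.681 kN.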